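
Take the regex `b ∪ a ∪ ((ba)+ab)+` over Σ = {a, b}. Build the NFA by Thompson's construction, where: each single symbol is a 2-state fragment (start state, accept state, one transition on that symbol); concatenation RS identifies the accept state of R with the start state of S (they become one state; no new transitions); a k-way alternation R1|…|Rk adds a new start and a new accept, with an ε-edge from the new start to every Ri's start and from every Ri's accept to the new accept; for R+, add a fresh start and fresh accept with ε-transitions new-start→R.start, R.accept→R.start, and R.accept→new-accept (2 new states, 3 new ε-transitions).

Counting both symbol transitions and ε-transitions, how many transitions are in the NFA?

18

Recursing over subexpressions:
Each of the 6 symbol leaves contributes 1 transition (1 symbol, 0 ε).
  ba → 2 transitions (2 symbol, 0 ε)
  (ba)+ → 5 transitions (2 symbol, 3 ε)
  (ba)+ab → 7 transitions (4 symbol, 3 ε)
  ((ba)+ab)+ → 10 transitions (4 symbol, 6 ε)
  b ∪ a ∪ ((ba)+ab)+ → 18 transitions (6 symbol, 12 ε)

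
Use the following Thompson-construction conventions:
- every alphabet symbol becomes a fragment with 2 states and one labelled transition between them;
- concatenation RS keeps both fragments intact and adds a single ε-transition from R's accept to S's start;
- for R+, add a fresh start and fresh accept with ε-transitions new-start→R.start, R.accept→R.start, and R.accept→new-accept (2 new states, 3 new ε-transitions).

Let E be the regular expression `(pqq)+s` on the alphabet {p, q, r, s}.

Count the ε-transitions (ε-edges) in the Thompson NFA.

6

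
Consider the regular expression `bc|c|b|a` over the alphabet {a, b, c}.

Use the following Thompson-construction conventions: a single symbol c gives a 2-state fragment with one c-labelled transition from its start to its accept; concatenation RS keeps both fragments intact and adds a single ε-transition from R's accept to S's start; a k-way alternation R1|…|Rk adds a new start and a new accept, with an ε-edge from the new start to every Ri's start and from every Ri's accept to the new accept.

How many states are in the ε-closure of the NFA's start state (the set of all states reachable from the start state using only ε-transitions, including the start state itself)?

Compute the ε-closure size of each fragment's start state recursively; a symbol fragment's start has no outgoing ε-edge, so its closure is just itself (size 1).
  bc → |ε-closure| equals the left operand's closure size = 1 (its accept is not ε-reachable, so the closure stops there)
  bc|c|b|a → |ε-closure| = 1 + 1 + 1 + 1 + 1 = 5 (the new accept is not ε-reachable since no branch accepts ε)

5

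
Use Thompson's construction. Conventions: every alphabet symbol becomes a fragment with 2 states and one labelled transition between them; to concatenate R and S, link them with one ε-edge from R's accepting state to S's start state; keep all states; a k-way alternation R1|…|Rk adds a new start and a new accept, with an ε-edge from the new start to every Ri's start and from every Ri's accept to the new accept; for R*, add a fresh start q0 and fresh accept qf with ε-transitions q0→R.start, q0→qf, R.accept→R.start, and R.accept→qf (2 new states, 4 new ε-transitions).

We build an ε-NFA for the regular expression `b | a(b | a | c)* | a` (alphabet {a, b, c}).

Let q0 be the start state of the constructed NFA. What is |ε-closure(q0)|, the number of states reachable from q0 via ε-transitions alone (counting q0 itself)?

Compute the ε-closure size of each fragment's start state recursively; a symbol fragment's start has no outgoing ε-edge, so its closure is just itself (size 1).
  b | a | c → new start ε-reaches every alternative's start; none of them accept ε, so the new accept is not reached: |ε-closure| = 1 + 1 + 1 + 1 = 4
  (b | a | c)* → |ε-closure| = 1 (new start) + 4 (body) + 1 (new accept) = 6
  a(b | a | c)* → |ε-closure| equals the left operand's closure size = 1 (its accept is not ε-reachable, so the closure stops there)
  b | a(b | a | c)* | a → |ε-closure| = 1 + 1 + 1 + 1 = 4 (the new accept is not ε-reachable since no branch accepts ε)

4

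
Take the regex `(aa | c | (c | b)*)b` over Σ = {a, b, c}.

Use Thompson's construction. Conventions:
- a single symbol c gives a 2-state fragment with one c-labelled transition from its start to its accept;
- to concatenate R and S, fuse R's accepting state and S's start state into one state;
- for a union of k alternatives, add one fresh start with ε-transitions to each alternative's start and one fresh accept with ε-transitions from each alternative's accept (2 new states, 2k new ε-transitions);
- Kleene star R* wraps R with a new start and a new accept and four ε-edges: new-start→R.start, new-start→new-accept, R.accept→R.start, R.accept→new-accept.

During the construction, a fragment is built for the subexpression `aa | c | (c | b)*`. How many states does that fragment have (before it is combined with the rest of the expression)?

Fragment for `aa | c | (c | b)*`:
Each of the 5 symbol leaves contributes a 2-state fragment.
  aa : 3 states
  c | b : 6 states
  (c | b)* : 8 states
  aa | c | (c | b)* : 15 states

15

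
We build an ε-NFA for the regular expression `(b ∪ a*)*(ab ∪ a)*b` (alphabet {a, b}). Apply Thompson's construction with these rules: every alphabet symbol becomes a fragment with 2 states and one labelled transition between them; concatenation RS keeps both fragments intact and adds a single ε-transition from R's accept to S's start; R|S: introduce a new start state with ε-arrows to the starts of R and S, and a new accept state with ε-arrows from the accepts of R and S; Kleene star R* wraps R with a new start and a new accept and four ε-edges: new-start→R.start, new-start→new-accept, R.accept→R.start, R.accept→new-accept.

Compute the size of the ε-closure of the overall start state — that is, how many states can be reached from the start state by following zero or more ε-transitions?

14

Let C(F) = |ε-closure(F.start)| within fragment F, and note whether F accepts ε. Symbol fragments have C = 1 and do not accept ε. Then:
  a* — |closure| = 1 (new start) + 1 (body) + 1 (new accept) = 3
  b ∪ a* — new start ε-reaches every alternative's start; at least one alternative accepts ε, so the union's new accept is reached too: |closure| = 1 + 1 + 3 + 1 = 6
  (b ∪ a*)* — the star's fresh start ε-reaches both the body's start and the fresh accept: |closure| = 2 + 6 = 8
  ab — same as the first factor's closure: |closure| = 1
  ab ∪ a — |closure| = 1 + 1 + 1 = 3 (the new accept is not ε-reachable since no branch accepts ε)
  (ab ∪ a)* — new start has ε-edges to the inner start and to the new accept, so |closure| = 2 + 3 = 5
  (b ∪ a*)*(ab ∪ a)*b — the left operand accepts ε, so the closure extends into the next operand (via the concat ε-link); |closure| = 8 + 5 + 1 = 14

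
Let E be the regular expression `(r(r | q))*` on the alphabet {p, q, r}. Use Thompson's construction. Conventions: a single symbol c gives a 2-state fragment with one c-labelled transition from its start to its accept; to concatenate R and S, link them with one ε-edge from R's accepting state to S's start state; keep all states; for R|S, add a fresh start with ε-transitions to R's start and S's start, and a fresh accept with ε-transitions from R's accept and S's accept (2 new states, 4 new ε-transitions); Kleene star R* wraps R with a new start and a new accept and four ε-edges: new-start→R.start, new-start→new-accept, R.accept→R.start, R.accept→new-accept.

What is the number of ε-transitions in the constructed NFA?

9

Recursing over subexpressions:
Each of the 3 symbol leaves contributes 0 ε-transitions.
  r | q → 4 ε-transitions
  r(r | q) → 5 ε-transitions
  (r(r | q))* → 9 ε-transitions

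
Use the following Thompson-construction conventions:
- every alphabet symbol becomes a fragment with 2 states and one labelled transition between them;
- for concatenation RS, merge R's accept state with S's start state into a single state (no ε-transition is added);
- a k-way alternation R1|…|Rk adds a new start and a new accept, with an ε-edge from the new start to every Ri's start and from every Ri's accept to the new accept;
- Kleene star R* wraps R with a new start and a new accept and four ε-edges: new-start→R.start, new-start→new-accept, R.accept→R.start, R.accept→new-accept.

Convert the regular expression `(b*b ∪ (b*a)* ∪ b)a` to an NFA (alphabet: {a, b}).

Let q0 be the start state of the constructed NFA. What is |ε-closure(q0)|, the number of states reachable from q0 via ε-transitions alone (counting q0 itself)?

11

Let C(F) = |ε-closure(F.start)| within fragment F, and note whether F accepts ε. Symbol fragments have C = 1 and do not accept ε. Then:
  b* → the star's fresh start ε-reaches both the body's start and the fresh accept: C = 2 + 1 = 3
  b*b → C = 3 + (1−1) = 3 (closure spills across the concat boundary because the left factor accepts ε)
  b* → new start has ε-edges to the inner start and to the new accept, so C = 2 + 1 = 3
  b*a → the left operand accepts ε, so the closure extends into the next operand (the shared merged state is already counted); C = 3 + (1−1) = 3
  (b*a)* → the star's fresh start ε-reaches both the body's start and the fresh accept: C = 2 + 3 = 5
  b*b ∪ (b*a)* ∪ b → C = 1 (new start) + (3 + 5 + 1) + 1 (new accept, since some branch ε-reaches its own accept) = 11
  (b*b ∪ (b*a)* ∪ b)a → the left operand accepts ε, so the closure extends into the next operand (the shared merged state is already counted); C = 11 + (1−1) = 11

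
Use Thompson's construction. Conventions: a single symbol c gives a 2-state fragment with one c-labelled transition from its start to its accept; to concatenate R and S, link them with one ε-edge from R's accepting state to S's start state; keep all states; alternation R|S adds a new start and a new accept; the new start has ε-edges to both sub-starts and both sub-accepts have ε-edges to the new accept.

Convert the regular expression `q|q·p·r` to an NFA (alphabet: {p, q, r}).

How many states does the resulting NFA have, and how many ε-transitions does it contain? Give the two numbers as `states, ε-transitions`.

Bottom-up over the parse tree:
Each of the 4 symbol leaves contributes 2 states and 0 ε-transitions.
  q·p·r = 6 states, 2 ε-transitions
  q|q·p·r = 10 states, 6 ε-transitions

10, 6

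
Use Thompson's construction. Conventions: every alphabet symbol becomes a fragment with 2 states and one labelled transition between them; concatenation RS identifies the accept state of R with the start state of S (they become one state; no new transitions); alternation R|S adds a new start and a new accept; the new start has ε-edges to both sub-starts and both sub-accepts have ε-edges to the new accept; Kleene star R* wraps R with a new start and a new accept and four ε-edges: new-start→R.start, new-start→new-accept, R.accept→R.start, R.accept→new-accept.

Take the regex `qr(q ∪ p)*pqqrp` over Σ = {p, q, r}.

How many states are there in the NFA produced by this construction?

Recursing over subexpressions:
Each of the 9 symbol leaves contributes a 2-state fragment.
  q ∪ p = 6 states
  (q ∪ p)* = 8 states
  qr(q ∪ p)*pqqrp = 15 states

15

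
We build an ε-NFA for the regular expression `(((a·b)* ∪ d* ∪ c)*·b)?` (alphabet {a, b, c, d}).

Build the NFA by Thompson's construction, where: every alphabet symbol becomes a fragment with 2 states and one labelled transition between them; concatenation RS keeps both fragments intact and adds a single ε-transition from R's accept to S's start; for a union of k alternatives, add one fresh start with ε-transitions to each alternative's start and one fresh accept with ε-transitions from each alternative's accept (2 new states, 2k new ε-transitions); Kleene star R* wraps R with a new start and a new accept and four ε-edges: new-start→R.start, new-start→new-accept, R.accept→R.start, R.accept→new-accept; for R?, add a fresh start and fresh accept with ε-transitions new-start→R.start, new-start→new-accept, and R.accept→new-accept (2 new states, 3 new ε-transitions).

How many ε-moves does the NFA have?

Building bottom-up:
Each of the 5 symbol leaves contributes 0 ε-transitions.
  a·b → 1 ε-transition
  (a·b)* → 5 ε-transitions
  d* → 4 ε-transitions
  (a·b)* ∪ d* ∪ c → 15 ε-transitions
  ((a·b)* ∪ d* ∪ c)* → 19 ε-transitions
  ((a·b)* ∪ d* ∪ c)*·b → 20 ε-transitions
  (((a·b)* ∪ d* ∪ c)*·b)? → 23 ε-transitions

23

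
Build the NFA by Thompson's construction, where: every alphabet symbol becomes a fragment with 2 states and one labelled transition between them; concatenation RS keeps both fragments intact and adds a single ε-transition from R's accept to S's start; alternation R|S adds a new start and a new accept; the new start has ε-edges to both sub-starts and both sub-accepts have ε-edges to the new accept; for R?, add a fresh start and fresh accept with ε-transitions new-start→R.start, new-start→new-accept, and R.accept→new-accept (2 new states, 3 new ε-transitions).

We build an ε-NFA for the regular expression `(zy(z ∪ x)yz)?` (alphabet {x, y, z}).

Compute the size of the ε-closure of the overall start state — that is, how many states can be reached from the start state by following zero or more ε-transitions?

Work bottom-up. For each fragment F, track |ε-closure(F.start)| and whether F's accept lies in that closure (i.e. whether F accepts ε). A single-symbol fragment has closure size 1 and does not accept ε.
  z ∪ x — |ε-closure| = 1 + 1 + 1 = 3 (the new accept is not ε-reachable since no branch accepts ε)
  zy(z ∪ x)yz — same as the first factor's closure: |ε-closure| = 1
  (zy(z ∪ x)yz)? — new start has ε-edges to the inner start and to the new accept, so |ε-closure| = 2 + 1 = 3

3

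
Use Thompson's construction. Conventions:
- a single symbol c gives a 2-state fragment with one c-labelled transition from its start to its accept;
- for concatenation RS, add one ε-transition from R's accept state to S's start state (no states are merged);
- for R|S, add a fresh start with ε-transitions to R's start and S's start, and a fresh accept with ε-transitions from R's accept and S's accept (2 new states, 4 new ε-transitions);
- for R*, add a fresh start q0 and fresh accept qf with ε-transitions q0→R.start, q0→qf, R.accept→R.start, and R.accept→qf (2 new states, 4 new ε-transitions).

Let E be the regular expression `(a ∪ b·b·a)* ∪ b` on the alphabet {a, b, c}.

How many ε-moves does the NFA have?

Bottom-up over the parse tree:
Each of the 5 symbol leaves contributes 0 ε-transitions.
  b·b·a = 2 ε-transitions
  a ∪ b·b·a = 6 ε-transitions
  (a ∪ b·b·a)* = 10 ε-transitions
  (a ∪ b·b·a)* ∪ b = 14 ε-transitions

14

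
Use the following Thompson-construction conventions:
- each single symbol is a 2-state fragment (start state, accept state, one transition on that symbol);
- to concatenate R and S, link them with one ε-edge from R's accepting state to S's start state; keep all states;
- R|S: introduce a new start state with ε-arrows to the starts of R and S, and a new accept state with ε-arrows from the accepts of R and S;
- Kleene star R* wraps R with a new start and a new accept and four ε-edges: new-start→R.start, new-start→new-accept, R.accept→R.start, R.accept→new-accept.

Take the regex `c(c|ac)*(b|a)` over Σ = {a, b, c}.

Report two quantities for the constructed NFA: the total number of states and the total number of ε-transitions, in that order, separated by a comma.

Per subexpression:
Each of the 6 symbol leaves contributes 2 states and 0 ε-transitions.
  ac — 4 states, 1 ε-transition
  c|ac — 8 states, 5 ε-transitions
  (c|ac)* — 10 states, 9 ε-transitions
  b|a — 6 states, 4 ε-transitions
  c(c|ac)*(b|a) — 18 states, 15 ε-transitions

18, 15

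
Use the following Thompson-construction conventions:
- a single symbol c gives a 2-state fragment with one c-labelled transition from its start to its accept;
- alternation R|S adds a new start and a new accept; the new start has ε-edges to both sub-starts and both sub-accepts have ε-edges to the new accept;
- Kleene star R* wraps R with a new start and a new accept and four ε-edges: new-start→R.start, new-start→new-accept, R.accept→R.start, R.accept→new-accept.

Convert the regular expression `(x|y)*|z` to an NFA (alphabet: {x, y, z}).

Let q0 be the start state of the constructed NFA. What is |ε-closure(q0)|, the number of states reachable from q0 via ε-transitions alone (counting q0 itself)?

8

Compute the ε-closure size of each fragment's start state recursively; a symbol fragment's start has no outgoing ε-edge, so its closure is just itself (size 1).
  x|y : |ε-closure| = 1 + 1 + 1 = 3 (the new accept is not ε-reachable since no branch accepts ε)
  (x|y)* : the star's fresh start ε-reaches both the body's start and the fresh accept: |ε-closure| = 2 + 3 = 5
  (x|y)*|z : |ε-closure| = 1 (new start) + (5 + 1) + 1 (new accept, since some branch ε-reaches its own accept) = 8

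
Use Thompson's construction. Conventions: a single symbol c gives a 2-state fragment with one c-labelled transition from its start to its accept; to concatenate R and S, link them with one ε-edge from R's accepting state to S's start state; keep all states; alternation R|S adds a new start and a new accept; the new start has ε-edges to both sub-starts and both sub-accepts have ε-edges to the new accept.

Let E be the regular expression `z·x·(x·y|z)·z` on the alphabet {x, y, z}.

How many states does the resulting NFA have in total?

Recursing over subexpressions:
Each of the 6 symbol leaves contributes a 2-state fragment.
  x·y → 4 states
  x·y|z → 8 states
  z·x·(x·y|z)·z → 14 states

14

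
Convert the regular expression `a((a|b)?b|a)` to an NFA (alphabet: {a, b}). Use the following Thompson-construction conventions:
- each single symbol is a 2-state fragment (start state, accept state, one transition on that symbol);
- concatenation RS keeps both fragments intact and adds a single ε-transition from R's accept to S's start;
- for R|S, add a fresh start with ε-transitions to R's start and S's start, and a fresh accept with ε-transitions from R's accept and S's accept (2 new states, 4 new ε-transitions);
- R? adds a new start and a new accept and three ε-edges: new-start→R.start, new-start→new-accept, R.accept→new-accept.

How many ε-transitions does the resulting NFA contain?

Recursing over subexpressions:
Each of the 5 symbol leaves contributes 0 ε-transitions.
  a|b = 4 ε-transitions
  (a|b)? = 7 ε-transitions
  (a|b)?b = 8 ε-transitions
  (a|b)?b|a = 12 ε-transitions
  a((a|b)?b|a) = 13 ε-transitions

13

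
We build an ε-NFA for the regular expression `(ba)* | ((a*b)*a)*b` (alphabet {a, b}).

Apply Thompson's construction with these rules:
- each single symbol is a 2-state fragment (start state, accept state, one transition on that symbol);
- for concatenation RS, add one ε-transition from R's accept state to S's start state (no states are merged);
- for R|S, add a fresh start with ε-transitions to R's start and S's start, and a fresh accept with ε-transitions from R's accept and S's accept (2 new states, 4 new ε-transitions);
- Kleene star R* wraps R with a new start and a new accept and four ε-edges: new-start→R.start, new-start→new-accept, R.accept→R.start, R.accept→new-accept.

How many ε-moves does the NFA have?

Recursing over subexpressions:
Each of the 6 symbol leaves contributes 0 ε-transitions.
  ba = 1 ε-transition
  (ba)* = 5 ε-transitions
  a* = 4 ε-transitions
  a*b = 5 ε-transitions
  (a*b)* = 9 ε-transitions
  (a*b)*a = 10 ε-transitions
  ((a*b)*a)* = 14 ε-transitions
  ((a*b)*a)*b = 15 ε-transitions
  (ba)* | ((a*b)*a)*b = 24 ε-transitions

24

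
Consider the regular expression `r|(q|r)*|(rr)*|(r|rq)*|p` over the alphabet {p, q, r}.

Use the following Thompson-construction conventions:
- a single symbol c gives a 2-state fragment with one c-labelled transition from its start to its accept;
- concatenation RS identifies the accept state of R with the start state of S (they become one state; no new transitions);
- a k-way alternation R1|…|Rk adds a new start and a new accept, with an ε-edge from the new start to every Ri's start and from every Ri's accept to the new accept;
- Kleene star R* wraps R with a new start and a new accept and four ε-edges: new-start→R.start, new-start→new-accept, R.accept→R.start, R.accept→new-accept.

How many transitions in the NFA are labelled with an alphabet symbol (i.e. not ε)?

9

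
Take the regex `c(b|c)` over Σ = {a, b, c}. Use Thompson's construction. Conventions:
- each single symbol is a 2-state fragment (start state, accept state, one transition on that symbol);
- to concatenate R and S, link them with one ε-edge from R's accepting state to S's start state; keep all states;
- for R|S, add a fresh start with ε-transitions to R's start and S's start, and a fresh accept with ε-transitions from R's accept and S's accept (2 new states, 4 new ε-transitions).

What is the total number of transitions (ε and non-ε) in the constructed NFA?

8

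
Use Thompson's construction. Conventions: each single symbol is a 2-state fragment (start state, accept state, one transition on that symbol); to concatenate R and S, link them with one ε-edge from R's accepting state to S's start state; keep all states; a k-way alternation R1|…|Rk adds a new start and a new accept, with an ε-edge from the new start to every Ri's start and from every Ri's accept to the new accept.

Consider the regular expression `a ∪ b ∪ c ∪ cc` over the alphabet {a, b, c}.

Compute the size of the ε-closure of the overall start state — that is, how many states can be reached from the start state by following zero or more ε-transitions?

Let C(F) = |ε-closure(F.start)| within fragment F, and note whether F accepts ε. Symbol fragments have C = 1 and do not accept ε. Then:
  cc : same as the first factor's closure: |ε-closure| = 1
  a ∪ b ∪ c ∪ cc : new start ε-reaches every alternative's start; none of them accept ε, so the new accept is not reached: |ε-closure| = 1 + 1 + 1 + 1 + 1 = 5

5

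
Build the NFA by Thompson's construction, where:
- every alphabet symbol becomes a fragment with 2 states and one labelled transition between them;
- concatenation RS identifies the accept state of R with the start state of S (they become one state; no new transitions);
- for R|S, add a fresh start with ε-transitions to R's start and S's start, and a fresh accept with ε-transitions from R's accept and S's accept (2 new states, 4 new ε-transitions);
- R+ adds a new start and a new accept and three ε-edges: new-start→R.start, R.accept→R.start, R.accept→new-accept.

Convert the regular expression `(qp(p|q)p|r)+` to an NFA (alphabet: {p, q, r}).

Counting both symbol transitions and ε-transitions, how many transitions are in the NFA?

Bottom-up over the parse tree:
Each of the 6 symbol leaves contributes 1 transition (1 symbol, 0 ε).
  p|q = 6 transitions (2 symbol, 4 ε)
  qp(p|q)p = 9 transitions (5 symbol, 4 ε)
  qp(p|q)p|r = 14 transitions (6 symbol, 8 ε)
  (qp(p|q)p|r)+ = 17 transitions (6 symbol, 11 ε)

17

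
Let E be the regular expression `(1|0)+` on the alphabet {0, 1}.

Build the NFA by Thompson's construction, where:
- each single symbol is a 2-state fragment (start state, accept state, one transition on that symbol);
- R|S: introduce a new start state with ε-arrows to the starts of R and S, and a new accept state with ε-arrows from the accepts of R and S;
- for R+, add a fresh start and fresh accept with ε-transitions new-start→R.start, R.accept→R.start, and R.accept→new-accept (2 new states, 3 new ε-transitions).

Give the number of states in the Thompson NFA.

8

Building bottom-up:
Each of the 2 symbol leaves contributes a 2-state fragment.
  1|0 : 6 states
  (1|0)+ : 8 states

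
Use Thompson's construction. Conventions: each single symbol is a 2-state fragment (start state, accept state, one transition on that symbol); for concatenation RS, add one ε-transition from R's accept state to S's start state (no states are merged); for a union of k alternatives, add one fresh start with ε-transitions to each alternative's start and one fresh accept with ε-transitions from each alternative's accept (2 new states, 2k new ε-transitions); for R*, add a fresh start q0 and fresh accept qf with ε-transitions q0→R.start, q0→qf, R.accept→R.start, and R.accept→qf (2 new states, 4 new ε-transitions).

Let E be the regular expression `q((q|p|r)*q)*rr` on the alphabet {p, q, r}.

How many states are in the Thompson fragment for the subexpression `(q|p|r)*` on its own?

Fragment for `(q|p|r)*`:
Each of the 3 symbol leaves contributes a 2-state fragment.
  q|p|r — 8 states
  (q|p|r)* — 10 states

10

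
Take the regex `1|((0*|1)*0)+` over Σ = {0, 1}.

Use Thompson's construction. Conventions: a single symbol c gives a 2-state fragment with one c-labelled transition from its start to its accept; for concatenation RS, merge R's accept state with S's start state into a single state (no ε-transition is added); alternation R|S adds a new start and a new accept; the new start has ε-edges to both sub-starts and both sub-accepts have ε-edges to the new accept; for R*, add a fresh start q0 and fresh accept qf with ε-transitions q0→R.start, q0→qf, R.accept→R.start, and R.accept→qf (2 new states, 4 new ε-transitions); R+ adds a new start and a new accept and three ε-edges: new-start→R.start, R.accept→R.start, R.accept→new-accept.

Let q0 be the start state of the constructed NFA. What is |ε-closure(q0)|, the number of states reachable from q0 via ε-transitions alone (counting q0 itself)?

11

Let C(F) = |ε-closure(F.start)| within fragment F, and note whether F accepts ε. Symbol fragments have C = 1 and do not accept ε. Then:
  0* → the star's fresh start ε-reaches both the body's start and the fresh accept: |closure| = 2 + 1 = 3
  0*|1 → |closure| = 1 (new start) + (3 + 1) + 1 (new accept, since some branch ε-reaches its own accept) = 6
  (0*|1)* → new start has ε-edges to the inner start and to the new accept, so |closure| = 2 + 6 = 8
  (0*|1)*0 → |closure| = 8 + (1−1) = 8 (closure spills across the concat boundary because the left factor accepts ε)
  ((0*|1)*0)+ → |closure| = 1 + 8 = 9 (the body doesn't accept ε, so the new accept is not reached)
  1|((0*|1)*0)+ → |closure| = 1 + 1 + 9 = 11 (the new accept is not ε-reachable since no branch accepts ε)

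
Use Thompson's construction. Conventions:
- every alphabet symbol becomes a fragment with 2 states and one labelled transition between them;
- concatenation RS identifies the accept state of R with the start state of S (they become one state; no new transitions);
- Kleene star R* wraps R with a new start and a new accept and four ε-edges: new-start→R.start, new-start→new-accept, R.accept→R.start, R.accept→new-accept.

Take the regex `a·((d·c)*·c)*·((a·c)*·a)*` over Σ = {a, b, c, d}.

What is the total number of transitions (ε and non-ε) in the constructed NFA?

Recursing over subexpressions:
Each of the 7 symbol leaves contributes 1 transition (1 symbol, 0 ε).
  d·c → 2 transitions (2 symbol, 0 ε)
  (d·c)* → 6 transitions (2 symbol, 4 ε)
  (d·c)*·c → 7 transitions (3 symbol, 4 ε)
  ((d·c)*·c)* → 11 transitions (3 symbol, 8 ε)
  a·c → 2 transitions (2 symbol, 0 ε)
  (a·c)* → 6 transitions (2 symbol, 4 ε)
  (a·c)*·a → 7 transitions (3 symbol, 4 ε)
  ((a·c)*·a)* → 11 transitions (3 symbol, 8 ε)
  a·((d·c)*·c)*·((a·c)*·a)* → 23 transitions (7 symbol, 16 ε)

23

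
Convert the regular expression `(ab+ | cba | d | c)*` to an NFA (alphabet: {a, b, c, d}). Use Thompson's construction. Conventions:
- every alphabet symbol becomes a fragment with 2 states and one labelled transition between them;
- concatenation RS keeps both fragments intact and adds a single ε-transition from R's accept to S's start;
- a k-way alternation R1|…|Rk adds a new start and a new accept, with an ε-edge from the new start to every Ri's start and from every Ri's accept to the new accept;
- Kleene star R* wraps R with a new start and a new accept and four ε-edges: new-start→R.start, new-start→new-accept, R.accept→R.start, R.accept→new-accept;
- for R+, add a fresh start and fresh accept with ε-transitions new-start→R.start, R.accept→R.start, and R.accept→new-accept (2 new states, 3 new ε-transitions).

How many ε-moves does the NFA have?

18

Bottom-up over the parse tree:
Each of the 7 symbol leaves contributes 0 ε-transitions.
  b+ : 3 ε-transitions
  ab+ : 4 ε-transitions
  cba : 2 ε-transitions
  ab+ | cba | d | c : 14 ε-transitions
  (ab+ | cba | d | c)* : 18 ε-transitions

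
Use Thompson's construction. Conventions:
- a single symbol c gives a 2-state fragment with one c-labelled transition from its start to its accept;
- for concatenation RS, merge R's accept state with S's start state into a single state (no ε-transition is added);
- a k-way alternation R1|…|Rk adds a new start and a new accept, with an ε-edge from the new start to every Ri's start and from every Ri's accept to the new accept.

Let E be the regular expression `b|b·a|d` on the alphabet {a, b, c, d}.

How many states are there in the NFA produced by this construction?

9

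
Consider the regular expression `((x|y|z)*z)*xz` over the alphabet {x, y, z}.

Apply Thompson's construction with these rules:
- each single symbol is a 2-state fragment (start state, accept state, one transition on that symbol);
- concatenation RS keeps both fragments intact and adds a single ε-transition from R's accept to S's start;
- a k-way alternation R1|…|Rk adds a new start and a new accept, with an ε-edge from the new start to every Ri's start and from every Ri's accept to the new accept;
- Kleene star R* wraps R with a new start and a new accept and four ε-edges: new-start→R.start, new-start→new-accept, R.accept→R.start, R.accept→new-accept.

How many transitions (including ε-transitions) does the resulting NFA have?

Recursing over subexpressions:
Each of the 6 symbol leaves contributes 1 transition (1 symbol, 0 ε).
  x|y|z → 9 transitions (3 symbol, 6 ε)
  (x|y|z)* → 13 transitions (3 symbol, 10 ε)
  (x|y|z)*z → 15 transitions (4 symbol, 11 ε)
  ((x|y|z)*z)* → 19 transitions (4 symbol, 15 ε)
  ((x|y|z)*z)*xz → 23 transitions (6 symbol, 17 ε)

23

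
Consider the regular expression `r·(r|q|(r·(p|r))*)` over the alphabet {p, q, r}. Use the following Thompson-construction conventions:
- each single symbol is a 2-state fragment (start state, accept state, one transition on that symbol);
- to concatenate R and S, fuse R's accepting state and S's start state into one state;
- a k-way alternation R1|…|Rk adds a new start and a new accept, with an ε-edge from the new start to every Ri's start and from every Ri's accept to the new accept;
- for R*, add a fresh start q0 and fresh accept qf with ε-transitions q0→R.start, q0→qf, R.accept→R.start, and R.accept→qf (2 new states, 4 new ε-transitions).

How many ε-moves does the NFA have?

Building bottom-up:
Each of the 6 symbol leaves contributes 0 ε-transitions.
  p|r — 4 ε-transitions
  r·(p|r) — 4 ε-transitions
  (r·(p|r))* — 8 ε-transitions
  r|q|(r·(p|r))* — 14 ε-transitions
  r·(r|q|(r·(p|r))*) — 14 ε-transitions

14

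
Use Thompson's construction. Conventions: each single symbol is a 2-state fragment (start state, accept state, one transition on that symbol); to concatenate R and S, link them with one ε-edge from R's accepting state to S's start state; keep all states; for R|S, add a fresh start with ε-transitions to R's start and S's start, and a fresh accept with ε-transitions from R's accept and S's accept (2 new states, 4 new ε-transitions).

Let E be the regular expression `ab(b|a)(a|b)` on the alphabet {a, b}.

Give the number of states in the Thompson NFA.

16

Recursing over subexpressions:
Each of the 6 symbol leaves contributes a 2-state fragment.
  b|a : 6 states
  a|b : 6 states
  ab(b|a)(a|b) : 16 states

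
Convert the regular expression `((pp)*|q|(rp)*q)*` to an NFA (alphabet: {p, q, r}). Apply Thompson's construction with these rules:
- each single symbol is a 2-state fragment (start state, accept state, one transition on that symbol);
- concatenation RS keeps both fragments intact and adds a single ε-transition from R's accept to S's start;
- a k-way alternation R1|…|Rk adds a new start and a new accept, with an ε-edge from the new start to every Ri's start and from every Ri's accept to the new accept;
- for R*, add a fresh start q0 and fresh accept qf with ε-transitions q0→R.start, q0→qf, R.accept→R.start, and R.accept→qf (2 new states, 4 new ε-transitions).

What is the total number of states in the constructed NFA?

Recursing over subexpressions:
Each of the 6 symbol leaves contributes a 2-state fragment.
  pp : 4 states
  (pp)* : 6 states
  rp : 4 states
  (rp)* : 6 states
  (rp)*q : 8 states
  (pp)*|q|(rp)*q : 18 states
  ((pp)*|q|(rp)*q)* : 20 states

20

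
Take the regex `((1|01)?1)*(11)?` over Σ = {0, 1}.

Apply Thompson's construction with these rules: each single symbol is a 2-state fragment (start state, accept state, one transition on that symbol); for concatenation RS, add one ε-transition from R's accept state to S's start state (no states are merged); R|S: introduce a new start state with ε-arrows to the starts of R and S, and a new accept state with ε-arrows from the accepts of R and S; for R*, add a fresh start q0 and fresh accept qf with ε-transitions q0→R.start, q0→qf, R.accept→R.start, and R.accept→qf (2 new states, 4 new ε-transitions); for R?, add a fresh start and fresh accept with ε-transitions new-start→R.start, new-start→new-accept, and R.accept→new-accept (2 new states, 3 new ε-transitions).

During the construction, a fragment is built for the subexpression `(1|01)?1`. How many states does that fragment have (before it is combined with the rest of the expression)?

Fragment for `(1|01)?1`:
Each of the 4 symbol leaves contributes a 2-state fragment.
  01 : 4 states
  1|01 : 8 states
  (1|01)? : 10 states
  (1|01)?1 : 12 states

12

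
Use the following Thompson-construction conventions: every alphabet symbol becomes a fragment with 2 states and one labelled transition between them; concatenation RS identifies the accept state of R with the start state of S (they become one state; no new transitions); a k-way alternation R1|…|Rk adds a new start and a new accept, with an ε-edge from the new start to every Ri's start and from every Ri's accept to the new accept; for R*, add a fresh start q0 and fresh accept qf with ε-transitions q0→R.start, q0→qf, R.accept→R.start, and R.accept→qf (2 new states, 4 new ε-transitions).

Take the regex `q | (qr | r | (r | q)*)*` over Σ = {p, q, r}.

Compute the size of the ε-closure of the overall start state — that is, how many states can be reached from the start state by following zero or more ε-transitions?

14

Let C(F) = |ε-closure(F.start)| within fragment F, and note whether F accepts ε. Symbol fragments have C = 1 and do not accept ε. Then:
  qr : C equals the left operand's closure size = 1 (its accept is not ε-reachable, so the closure stops there)
  r | q : C = 1 + 1 + 1 = 3 (the new accept is not ε-reachable since no branch accepts ε)
  (r | q)* : new start has ε-edges to the inner start and to the new accept, so C = 2 + 3 = 5
  qr | r | (r | q)* : new start ε-reaches every alternative's start; at least one alternative accepts ε, so the union's new accept is reached too: C = 1 + 1 + 1 + 5 + 1 = 9
  (qr | r | (r | q)*)* : new start has ε-edges to the inner start and to the new accept, so C = 2 + 9 = 11
  q | (qr | r | (r | q)*)* : new start ε-reaches every alternative's start; at least one alternative accepts ε, so the union's new accept is reached too: C = 1 + 1 + 11 + 1 = 14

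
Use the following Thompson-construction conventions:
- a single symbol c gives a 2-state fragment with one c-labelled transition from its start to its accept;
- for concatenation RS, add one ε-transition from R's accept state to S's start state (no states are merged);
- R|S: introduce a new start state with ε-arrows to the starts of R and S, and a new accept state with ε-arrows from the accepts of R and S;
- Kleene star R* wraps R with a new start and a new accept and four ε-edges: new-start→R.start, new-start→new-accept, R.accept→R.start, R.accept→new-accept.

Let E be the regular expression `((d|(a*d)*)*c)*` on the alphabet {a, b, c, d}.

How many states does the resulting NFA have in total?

By structural recursion:
Each of the 4 symbol leaves contributes a 2-state fragment.
  a* — 4 states
  a*d — 6 states
  (a*d)* — 8 states
  d|(a*d)* — 12 states
  (d|(a*d)*)* — 14 states
  (d|(a*d)*)*c — 16 states
  ((d|(a*d)*)*c)* — 18 states

18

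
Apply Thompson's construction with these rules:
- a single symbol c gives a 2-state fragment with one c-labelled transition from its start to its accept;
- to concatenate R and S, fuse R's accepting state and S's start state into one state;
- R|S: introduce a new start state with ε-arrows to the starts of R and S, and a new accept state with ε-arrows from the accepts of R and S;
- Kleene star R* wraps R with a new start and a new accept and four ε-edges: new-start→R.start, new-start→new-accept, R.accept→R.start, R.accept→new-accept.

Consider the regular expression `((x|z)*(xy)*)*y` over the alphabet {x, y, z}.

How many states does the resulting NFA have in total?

15

Building bottom-up:
Each of the 5 symbol leaves contributes a 2-state fragment.
  x|z → 6 states
  (x|z)* → 8 states
  xy → 3 states
  (xy)* → 5 states
  (x|z)*(xy)* → 12 states
  ((x|z)*(xy)*)* → 14 states
  ((x|z)*(xy)*)*y → 15 states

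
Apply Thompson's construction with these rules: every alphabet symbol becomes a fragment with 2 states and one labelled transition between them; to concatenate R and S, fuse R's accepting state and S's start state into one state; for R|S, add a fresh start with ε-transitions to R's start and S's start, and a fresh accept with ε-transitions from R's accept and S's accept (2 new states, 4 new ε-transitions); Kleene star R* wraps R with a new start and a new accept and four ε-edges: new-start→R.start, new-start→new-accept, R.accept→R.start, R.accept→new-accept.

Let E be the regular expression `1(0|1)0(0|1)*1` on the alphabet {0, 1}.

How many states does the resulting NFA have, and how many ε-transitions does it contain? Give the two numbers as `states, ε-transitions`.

16, 12

By structural recursion:
Each of the 7 symbol leaves contributes 2 states and 0 ε-transitions.
  0|1 = 6 states, 4 ε-transitions
  0|1 = 6 states, 4 ε-transitions
  (0|1)* = 8 states, 8 ε-transitions
  1(0|1)0(0|1)*1 = 16 states, 12 ε-transitions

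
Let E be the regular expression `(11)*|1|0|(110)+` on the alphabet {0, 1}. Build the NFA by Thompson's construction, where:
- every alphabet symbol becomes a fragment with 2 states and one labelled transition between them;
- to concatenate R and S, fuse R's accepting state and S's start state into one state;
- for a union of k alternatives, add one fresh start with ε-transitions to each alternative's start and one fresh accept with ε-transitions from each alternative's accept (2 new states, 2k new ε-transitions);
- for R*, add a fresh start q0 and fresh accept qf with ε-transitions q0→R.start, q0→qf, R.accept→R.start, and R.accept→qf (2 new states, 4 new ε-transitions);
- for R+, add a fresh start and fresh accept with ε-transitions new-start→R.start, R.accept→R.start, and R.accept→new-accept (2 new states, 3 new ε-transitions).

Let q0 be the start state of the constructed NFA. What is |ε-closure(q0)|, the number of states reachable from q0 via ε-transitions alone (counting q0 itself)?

Let C(F) = |ε-closure(F.start)| within fragment F, and note whether F accepts ε. Symbol fragments have C = 1 and do not accept ε. Then:
  11 — same as the first factor's closure: |closure| = 1
  (11)* — new start has ε-edges to the inner start and to the new accept, so |closure| = 2 + 1 = 3
  110 — same as the first factor's closure: |closure| = 1
  (110)+ — |closure| = 1 + 1 = 2 (the body doesn't accept ε, so the new accept is not reached)
  (11)*|1|0|(110)+ — new start ε-reaches every alternative's start; at least one alternative accepts ε, so the union's new accept is reached too: |closure| = 1 + 3 + 1 + 1 + 2 + 1 = 9

9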